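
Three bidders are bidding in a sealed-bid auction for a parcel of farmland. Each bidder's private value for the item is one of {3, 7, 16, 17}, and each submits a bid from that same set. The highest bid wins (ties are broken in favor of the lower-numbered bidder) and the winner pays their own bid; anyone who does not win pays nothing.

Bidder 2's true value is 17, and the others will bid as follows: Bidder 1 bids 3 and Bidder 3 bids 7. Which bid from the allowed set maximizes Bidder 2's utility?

Bid 3: loses, pays 0, utility 0.
Bid 7: wins, pays 7, utility 17 - 7 = 10.
Bid 16: wins, pays 16, utility 17 - 16 = 1.
Bid 17: wins, pays 17, utility 17 - 17 = 0.
The best choice is 7 with utility 10.

7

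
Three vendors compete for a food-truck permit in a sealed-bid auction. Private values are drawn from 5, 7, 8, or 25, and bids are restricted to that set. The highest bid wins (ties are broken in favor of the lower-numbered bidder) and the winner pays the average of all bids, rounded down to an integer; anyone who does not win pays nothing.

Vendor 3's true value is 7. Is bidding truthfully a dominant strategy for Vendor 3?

No

Consider the case where Vendor 1 bids 5 and Vendor 2 bids 7.
Truthful bid 7: loses, pays 0, utility 0.
Bid 8 instead: wins, pays 6, utility 7 - 6 = 1.
Since 1 > 0, bidding 8 is strictly better here, so truthful bidding is not dominant.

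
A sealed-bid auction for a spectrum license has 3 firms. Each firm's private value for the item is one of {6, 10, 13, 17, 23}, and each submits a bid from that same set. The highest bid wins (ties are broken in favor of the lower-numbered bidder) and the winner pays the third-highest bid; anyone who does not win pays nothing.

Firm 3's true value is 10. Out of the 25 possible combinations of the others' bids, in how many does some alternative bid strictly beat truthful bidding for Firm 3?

6

Others bid (6, 10): truth gives 0; bid 13 gives 4 > 0. Violating.
Others bid (6, 13): truth gives 0; bid 17 gives 4 > 0. Violating.
Others bid (6, 17): truth gives 0; bid 23 gives 4 > 0. Violating.
Others bid (10, 6): truth gives 0; bid 13 gives 4 > 0. Violating.
Others bid (6, 6): truth gives 4; no alternative beats it.
Others bid (6, 23): truth gives 0; no alternative beats it.
(Checking all 25 profiles: 6 have a profitable deviation, 19 do not.)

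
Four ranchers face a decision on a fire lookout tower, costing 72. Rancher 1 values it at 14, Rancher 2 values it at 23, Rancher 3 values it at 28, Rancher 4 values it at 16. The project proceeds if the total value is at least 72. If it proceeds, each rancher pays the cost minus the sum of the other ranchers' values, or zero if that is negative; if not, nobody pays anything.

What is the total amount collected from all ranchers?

45

Total value 81 ≥ cost 72, so it is built.
Rancher 1: others sum to 67; max(0, 72 - 67) = 5.
Rancher 2: others sum to 58; max(0, 72 - 58) = 14.
Rancher 3: others sum to 53; max(0, 72 - 53) = 19.
Rancher 4: others sum to 65; max(0, 72 - 65) = 7.
Total collected = 5 + 14 + 19 + 7 = 45.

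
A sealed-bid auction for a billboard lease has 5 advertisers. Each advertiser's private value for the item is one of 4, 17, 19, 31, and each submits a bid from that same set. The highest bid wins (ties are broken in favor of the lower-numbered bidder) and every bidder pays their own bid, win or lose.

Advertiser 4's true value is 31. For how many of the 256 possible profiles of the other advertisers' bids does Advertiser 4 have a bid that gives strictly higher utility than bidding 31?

Others bid (4, 4, 4, 4): truth gives 0; bid 17 gives 14 > 0. Violating.
Others bid (4, 4, 4, 17): truth gives 0; bid 17 gives 14 > 0. Violating.
Others bid (4, 4, 4, 19): truth gives 0; bid 19 gives 12 > 0. Violating.
Others bid (4, 4, 17, 4): truth gives 0; bid 19 gives 12 > 0. Violating.
Others bid (4, 4, 4, 31): truth gives 0; no alternative beats it.
Others bid (4, 4, 17, 31): truth gives 0; no alternative beats it.
(Checking all 256 profiles: 172 have a profitable deviation, 84 do not.)

172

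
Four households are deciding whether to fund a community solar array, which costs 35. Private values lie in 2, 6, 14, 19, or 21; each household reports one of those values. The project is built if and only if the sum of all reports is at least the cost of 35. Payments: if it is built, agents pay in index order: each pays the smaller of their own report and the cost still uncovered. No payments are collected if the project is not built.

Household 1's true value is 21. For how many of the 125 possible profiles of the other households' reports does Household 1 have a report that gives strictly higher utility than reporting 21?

Others report (2, 2, 14): truth gives 0; report 19 gives 2 > 0. Violating.
Others report (2, 2, 19): truth gives 0; report 14 gives 7 > 0. Violating.
Others report (2, 2, 21): truth gives 0; report 14 gives 7 > 0. Violating.
Others report (2, 6, 14): truth gives 0; report 14 gives 7 > 0. Violating.
Others report (2, 2, 2): truth gives 0; no alternative beats it.
Others report (2, 2, 6): truth gives 0; no alternative beats it.
(Checking all 125 profiles: 118 have a profitable deviation, 7 do not.)

118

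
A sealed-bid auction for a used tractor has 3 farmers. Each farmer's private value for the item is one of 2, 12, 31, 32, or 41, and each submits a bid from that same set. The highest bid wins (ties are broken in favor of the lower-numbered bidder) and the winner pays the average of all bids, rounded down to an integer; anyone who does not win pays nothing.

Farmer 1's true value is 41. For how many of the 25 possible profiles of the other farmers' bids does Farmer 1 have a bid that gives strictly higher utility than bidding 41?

16

Others bid (2, 2): truth gives 26; bid 2 gives 39 > 26. Violating.
Others bid (2, 12): truth gives 23; bid 12 gives 33 > 23. Violating.
Others bid (2, 31): truth gives 17; bid 31 gives 20 > 17. Violating.
Others bid (2, 32): truth gives 16; bid 32 gives 19 > 16. Violating.
Others bid (2, 41): truth gives 13; no alternative beats it.
Others bid (12, 41): truth gives 10; no alternative beats it.
(Checking all 25 profiles: 16 have a profitable deviation, 9 do not.)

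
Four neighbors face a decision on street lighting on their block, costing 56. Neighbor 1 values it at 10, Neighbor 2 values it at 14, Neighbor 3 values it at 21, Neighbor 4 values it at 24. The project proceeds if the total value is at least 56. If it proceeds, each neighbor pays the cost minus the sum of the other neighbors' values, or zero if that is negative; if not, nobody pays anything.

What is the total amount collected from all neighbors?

Total value 69 ≥ cost 56, so it is built.
Neighbor 1: others sum to 59; max(0, 56 - 59) = 0.
Neighbor 2: others sum to 55; max(0, 56 - 55) = 1.
Neighbor 3: others sum to 48; max(0, 56 - 48) = 8.
Neighbor 4: others sum to 45; max(0, 56 - 45) = 11.
Total collected = 0 + 1 + 8 + 11 = 20.

20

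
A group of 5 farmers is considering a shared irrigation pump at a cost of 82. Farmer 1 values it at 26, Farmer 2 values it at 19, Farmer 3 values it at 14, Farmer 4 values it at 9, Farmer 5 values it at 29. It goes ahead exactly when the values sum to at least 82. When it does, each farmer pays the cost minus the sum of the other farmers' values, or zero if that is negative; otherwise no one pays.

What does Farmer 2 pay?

4

Total value 97 ≥ cost 82, so the project is built.
The other farmers' values sum to 78.
Cost minus that sum is 82 - 78 = 4.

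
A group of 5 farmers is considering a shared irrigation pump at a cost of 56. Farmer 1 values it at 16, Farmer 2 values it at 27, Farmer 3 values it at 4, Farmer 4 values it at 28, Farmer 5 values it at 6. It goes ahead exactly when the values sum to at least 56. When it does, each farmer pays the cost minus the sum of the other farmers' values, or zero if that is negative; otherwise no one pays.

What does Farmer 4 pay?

3

Total value 81 ≥ cost 56, so the project is built.
The other farmers' values sum to 53.
Cost minus that sum is 56 - 53 = 3.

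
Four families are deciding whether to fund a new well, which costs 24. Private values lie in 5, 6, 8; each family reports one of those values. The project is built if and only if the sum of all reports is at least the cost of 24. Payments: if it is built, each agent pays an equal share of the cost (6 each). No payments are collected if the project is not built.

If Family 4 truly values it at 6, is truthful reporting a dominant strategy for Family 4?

Check each profile of the others' reports and compare truth against every alternative report.
Others report (5, 5, 5): truth gives 0, best alternative gives 0.
Others report (5, 5, 6): truth gives 0, best alternative gives 0.
Others report (5, 5, 8): truth gives 0, best alternative gives 0.
Others report (5, 6, 5): truth gives 0, best alternative gives 0.
Others report (5, 6, 6): truth gives 0, best alternative gives 0.
Others report (5, 6, 8): truth gives 0, best alternative gives 0.
(Remaining 21 profiles checked similarly; truth is weakly best in each.)
In every case the truthful report is at least as good as any alternative, so it is a dominant strategy.

Yes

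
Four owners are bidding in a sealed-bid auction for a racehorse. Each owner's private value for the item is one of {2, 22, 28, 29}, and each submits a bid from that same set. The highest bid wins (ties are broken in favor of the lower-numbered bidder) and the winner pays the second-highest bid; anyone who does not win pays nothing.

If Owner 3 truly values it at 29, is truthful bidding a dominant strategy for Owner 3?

Check each profile of the others' bids and compare truth against every alternative bid.
Others bid (2, 28, 2): truth gives 1, best alternative gives 0.
Others bid (2, 28, 22): truth gives 1, best alternative gives 0.
Others bid (2, 28, 28): truth gives 1, best alternative gives 0.
Others bid (22, 28, 2): truth gives 1, best alternative gives 0.
Others bid (22, 28, 22): truth gives 1, best alternative gives 0.
Others bid (22, 28, 28): truth gives 1, best alternative gives 0.
(Remaining 58 profiles checked similarly; truth is weakly best in each.)
In every case the truthful bid is at least as good as any alternative, so it is a dominant strategy.

Yes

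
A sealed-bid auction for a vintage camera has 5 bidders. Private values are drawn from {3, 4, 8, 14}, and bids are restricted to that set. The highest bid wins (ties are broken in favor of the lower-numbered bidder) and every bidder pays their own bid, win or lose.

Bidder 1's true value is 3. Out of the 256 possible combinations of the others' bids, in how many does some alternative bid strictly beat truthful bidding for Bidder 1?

Others bid (3, 3, 3, 4): truth gives -3; bid 4 gives -1 > -3. Violating.
Others bid (3, 3, 4, 3): truth gives -3; bid 4 gives -1 > -3. Violating.
Others bid (3, 3, 4, 4): truth gives -3; bid 4 gives -1 > -3. Violating.
Others bid (3, 4, 3, 3): truth gives -3; bid 4 gives -1 > -3. Violating.
Others bid (3, 3, 3, 3): truth gives 0; no alternative beats it.
Others bid (3, 3, 3, 8): truth gives -3; no alternative beats it.
(Checking all 256 profiles: 15 have a profitable deviation, 241 do not.)

15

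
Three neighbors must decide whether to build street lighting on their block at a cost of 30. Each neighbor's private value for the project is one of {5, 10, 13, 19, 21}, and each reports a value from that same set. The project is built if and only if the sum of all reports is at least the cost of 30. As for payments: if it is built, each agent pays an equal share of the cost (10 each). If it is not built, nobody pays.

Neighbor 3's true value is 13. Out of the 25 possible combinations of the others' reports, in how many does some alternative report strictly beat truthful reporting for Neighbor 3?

3

Others report (5, 5): truth gives 0; report 21 gives 3 > 0. Violating.
Others report (5, 10): truth gives 0; report 19 gives 3 > 0. Violating.
Others report (10, 5): truth gives 0; report 19 gives 3 > 0. Violating.
Others report (5, 13): truth gives 3; no alternative beats it.
Others report (5, 19): truth gives 3; no alternative beats it.
(Checking all 25 profiles: 3 have a profitable deviation, 22 do not.)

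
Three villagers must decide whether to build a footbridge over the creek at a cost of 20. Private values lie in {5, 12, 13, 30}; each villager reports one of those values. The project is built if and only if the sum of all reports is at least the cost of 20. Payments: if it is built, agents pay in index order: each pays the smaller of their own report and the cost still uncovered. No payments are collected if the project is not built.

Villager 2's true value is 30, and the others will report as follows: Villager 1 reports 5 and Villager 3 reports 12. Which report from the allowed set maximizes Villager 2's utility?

5

Report 5: project built, pays 5, utility 30 - 5 = 25.
Report 12: project built, pays 12, utility 30 - 12 = 18.
Report 13: project built, pays 13, utility 30 - 13 = 17.
Report 30: project built, pays 15, utility 30 - 15 = 15.
The best choice is 5 with utility 25.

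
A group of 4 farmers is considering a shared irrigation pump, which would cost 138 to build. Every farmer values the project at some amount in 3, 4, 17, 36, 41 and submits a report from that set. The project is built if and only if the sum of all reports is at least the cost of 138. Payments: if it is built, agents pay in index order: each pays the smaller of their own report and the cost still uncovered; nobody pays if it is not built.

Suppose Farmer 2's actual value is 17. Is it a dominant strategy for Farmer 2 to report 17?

Check each profile of the others' reports and compare truth against every alternative report.
Others report (3, 3, 3): truth gives 0, best alternative gives 0.
Others report (3, 3, 4): truth gives 0, best alternative gives 0.
Others report (3, 3, 17): truth gives 0, best alternative gives 0.
Others report (3, 3, 36): truth gives 0, best alternative gives 0.
Others report (3, 3, 41): truth gives 0, best alternative gives 0.
Others report (3, 4, 3): truth gives 0, best alternative gives 0.
(Remaining 119 profiles checked similarly; truth is weakly best in each.)
In every case the truthful report is at least as good as any alternative, so it is a dominant strategy.

Yes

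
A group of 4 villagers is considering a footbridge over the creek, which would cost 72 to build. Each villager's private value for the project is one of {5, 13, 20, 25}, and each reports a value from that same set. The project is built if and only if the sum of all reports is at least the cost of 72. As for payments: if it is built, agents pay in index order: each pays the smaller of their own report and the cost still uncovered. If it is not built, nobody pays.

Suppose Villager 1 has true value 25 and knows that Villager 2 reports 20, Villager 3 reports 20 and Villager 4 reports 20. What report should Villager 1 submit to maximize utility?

Report 5: project not built, utility 0.
Report 13: project built, pays 13, utility 25 - 13 = 12.
Report 20: project built, pays 20, utility 25 - 20 = 5.
Report 25: project built, pays 25, utility 25 - 25 = 0.
The best choice is 13 with utility 12.

13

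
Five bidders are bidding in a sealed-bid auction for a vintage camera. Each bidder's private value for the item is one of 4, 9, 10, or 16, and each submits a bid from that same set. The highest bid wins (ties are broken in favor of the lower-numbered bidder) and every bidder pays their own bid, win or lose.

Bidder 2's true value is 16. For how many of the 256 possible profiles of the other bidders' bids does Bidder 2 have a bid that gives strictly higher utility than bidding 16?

118

Others bid (4, 4, 4, 4): truth gives 0; bid 9 gives 7 > 0. Violating.
Others bid (4, 4, 4, 9): truth gives 0; bid 9 gives 7 > 0. Violating.
Others bid (4, 4, 4, 10): truth gives 0; bid 10 gives 6 > 0. Violating.
Others bid (4, 4, 9, 4): truth gives 0; bid 9 gives 7 > 0. Violating.
Others bid (4, 4, 4, 16): truth gives 0; no alternative beats it.
Others bid (4, 4, 9, 16): truth gives 0; no alternative beats it.
(Checking all 256 profiles: 118 have a profitable deviation, 138 do not.)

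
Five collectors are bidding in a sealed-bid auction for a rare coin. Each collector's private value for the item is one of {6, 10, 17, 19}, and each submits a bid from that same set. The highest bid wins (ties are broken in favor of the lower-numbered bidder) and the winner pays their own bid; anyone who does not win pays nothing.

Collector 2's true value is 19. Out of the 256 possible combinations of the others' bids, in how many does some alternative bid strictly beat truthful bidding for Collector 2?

Others bid (6, 6, 6, 6): truth gives 0; bid 10 gives 9 > 0. Violating.
Others bid (6, 6, 6, 10): truth gives 0; bid 10 gives 9 > 0. Violating.
Others bid (6, 6, 6, 17): truth gives 0; bid 17 gives 2 > 0. Violating.
Others bid (6, 6, 10, 6): truth gives 0; bid 10 gives 9 > 0. Violating.
Others bid (6, 6, 6, 19): truth gives 0; no alternative beats it.
Others bid (6, 6, 10, 19): truth gives 0; no alternative beats it.
(Checking all 256 profiles: 54 have a profitable deviation, 202 do not.)

54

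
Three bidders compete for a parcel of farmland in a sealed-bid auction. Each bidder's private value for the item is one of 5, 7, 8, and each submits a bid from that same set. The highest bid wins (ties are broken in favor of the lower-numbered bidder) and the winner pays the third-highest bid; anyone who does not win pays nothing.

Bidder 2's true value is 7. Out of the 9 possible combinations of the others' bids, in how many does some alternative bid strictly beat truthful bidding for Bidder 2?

2

Others bid (5, 8): truth gives 0; bid 8 gives 2 > 0. Violating.
Others bid (7, 5): truth gives 0; bid 8 gives 2 > 0. Violating.
Others bid (5, 5): truth gives 2; no alternative beats it.
Others bid (5, 7): truth gives 2; no alternative beats it.
(Checking all 9 profiles: 2 have a profitable deviation, 7 do not.)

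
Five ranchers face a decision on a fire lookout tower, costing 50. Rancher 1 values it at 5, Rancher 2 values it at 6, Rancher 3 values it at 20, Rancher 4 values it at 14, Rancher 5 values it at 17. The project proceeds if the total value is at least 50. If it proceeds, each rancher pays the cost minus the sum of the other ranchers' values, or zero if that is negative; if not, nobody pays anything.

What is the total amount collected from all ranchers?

15

Total value 62 ≥ cost 50, so it is built.
Rancher 1: others sum to 57; max(0, 50 - 57) = 0.
Rancher 2: others sum to 56; max(0, 50 - 56) = 0.
Rancher 3: others sum to 42; max(0, 50 - 42) = 8.
Rancher 4: others sum to 48; max(0, 50 - 48) = 2.
Rancher 5: others sum to 45; max(0, 50 - 45) = 5.
Total collected = 0 + 0 + 8 + 2 + 5 = 15.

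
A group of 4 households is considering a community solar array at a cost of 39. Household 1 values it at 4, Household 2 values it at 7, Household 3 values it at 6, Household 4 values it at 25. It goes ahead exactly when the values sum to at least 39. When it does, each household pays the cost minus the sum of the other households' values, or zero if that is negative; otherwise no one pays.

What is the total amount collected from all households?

Total value 42 ≥ cost 39, so it is built.
Household 1: others sum to 38; max(0, 39 - 38) = 1.
Household 2: others sum to 35; max(0, 39 - 35) = 4.
Household 3: others sum to 36; max(0, 39 - 36) = 3.
Household 4: others sum to 17; max(0, 39 - 17) = 22.
Total collected = 1 + 4 + 3 + 22 = 30.

30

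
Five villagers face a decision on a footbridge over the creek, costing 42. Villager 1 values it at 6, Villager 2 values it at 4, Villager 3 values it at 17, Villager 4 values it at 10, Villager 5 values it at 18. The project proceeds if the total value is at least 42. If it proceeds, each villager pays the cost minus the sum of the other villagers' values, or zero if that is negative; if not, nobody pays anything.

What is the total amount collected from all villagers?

Total value 55 ≥ cost 42, so it is built.
Villager 1: others sum to 49; max(0, 42 - 49) = 0.
Villager 2: others sum to 51; max(0, 42 - 51) = 0.
Villager 3: others sum to 38; max(0, 42 - 38) = 4.
Villager 4: others sum to 45; max(0, 42 - 45) = 0.
Villager 5: others sum to 37; max(0, 42 - 37) = 5.
Total collected = 0 + 0 + 4 + 0 + 5 = 9.

9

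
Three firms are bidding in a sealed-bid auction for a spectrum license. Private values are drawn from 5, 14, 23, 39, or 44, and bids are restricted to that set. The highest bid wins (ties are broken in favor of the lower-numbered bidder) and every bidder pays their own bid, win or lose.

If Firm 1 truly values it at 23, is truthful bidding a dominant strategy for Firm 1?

No

Consider the case where Firm 2 bids 5 and Firm 3 bids 5.
Truthful bid 23: wins, pays 23, utility 23 - 23 = 0.
Bid 5 instead: wins, pays 5, utility 23 - 5 = 18.
Since 18 > 0, bidding 5 is strictly better here, so truthful bidding is not dominant.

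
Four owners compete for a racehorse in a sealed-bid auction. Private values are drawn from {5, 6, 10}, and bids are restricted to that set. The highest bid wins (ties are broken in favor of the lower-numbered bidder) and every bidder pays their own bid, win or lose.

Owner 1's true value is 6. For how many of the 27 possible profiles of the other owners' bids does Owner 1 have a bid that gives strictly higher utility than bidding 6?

20

Others bid (5, 5, 5): truth gives 0; bid 5 gives 1 > 0. Violating.
Others bid (5, 5, 10): truth gives -6; bid 10 gives -4 > -6. Violating.
Others bid (5, 6, 10): truth gives -6; bid 10 gives -4 > -6. Violating.
Others bid (5, 10, 5): truth gives -6; bid 10 gives -4 > -6. Violating.
Others bid (5, 5, 6): truth gives 0; no alternative beats it.
Others bid (5, 6, 5): truth gives 0; no alternative beats it.
(Checking all 27 profiles: 20 have a profitable deviation, 7 do not.)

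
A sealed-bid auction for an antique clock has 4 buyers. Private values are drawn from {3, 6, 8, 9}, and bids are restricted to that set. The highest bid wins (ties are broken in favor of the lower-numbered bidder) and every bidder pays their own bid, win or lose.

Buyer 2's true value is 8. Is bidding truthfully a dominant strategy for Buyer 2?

Consider the case where Buyer 1 bids 3, Buyer 3 bids 3 and Buyer 4 bids 3.
Truthful bid 8: wins, pays 8, utility 8 - 8 = 0.
Bid 6 instead: wins, pays 6, utility 8 - 6 = 2.
Since 2 > 0, bidding 6 is strictly better here, so truthful bidding is not dominant.

No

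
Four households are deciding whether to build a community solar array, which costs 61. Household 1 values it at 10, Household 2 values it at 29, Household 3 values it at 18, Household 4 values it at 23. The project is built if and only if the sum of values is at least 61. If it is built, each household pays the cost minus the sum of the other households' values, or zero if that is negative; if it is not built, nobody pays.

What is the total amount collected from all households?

14

Total value 80 ≥ cost 61, so it is built.
Household 1: others sum to 70; max(0, 61 - 70) = 0.
Household 2: others sum to 51; max(0, 61 - 51) = 10.
Household 3: others sum to 62; max(0, 61 - 62) = 0.
Household 4: others sum to 57; max(0, 61 - 57) = 4.
Total collected = 0 + 10 + 0 + 4 = 14.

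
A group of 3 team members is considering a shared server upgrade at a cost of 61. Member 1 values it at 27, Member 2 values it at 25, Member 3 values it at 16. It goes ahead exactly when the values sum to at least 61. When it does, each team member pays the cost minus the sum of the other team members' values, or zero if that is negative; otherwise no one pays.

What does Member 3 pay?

Total value 68 ≥ cost 61, so the project is built.
The other team members' values sum to 52.
Cost minus that sum is 61 - 52 = 9.

9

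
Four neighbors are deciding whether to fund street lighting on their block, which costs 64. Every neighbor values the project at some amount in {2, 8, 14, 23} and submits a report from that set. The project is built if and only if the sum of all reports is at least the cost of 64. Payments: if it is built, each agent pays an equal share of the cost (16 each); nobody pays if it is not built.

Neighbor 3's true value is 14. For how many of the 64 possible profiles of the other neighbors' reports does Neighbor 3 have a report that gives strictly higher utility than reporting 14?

Others report (8, 23, 23): truth gives -2; report 2 gives 0 > -2. Violating.
Others report (14, 14, 23): truth gives -2; report 2 gives 0 > -2. Violating.
Others report (14, 23, 14): truth gives -2; report 2 gives 0 > -2. Violating.
Others report (14, 23, 23): truth gives -2; report 2 gives 0 > -2. Violating.
Others report (2, 2, 2): truth gives 0; no alternative beats it.
Others report (2, 2, 8): truth gives 0; no alternative beats it.
(Checking all 64 profiles: 9 have a profitable deviation, 55 do not.)

9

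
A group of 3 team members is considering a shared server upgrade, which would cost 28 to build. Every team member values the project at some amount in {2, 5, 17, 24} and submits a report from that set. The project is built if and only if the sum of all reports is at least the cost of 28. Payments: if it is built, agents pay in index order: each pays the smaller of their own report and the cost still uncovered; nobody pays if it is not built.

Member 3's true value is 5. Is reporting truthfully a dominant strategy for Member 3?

Check each profile of the others' reports and compare truth against every alternative report.
Others report (5, 24): truth gives 5, best alternative gives 5.
Others report (17, 17): truth gives 5, best alternative gives 5.
Others report (17, 24): truth gives 5, best alternative gives 5.
Others report (24, 5): truth gives 5, best alternative gives 5.
Others report (24, 17): truth gives 5, best alternative gives 5.
Others report (24, 24): truth gives 5, best alternative gives 5.
(Remaining 10 profiles checked similarly; truth is weakly best in each.)
In every case the truthful report is at least as good as any alternative, so it is a dominant strategy.

Yes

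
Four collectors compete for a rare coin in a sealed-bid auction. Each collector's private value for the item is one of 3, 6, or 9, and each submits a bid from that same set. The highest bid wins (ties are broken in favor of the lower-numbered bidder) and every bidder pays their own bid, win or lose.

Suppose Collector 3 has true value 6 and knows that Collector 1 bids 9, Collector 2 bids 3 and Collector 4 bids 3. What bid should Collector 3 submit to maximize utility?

Bid 3: loses but pays 3, utility -3.
Bid 6: loses but pays 6, utility -6.
Bid 9: loses but pays 9, utility -9.
The best choice is 3 with utility -3.

3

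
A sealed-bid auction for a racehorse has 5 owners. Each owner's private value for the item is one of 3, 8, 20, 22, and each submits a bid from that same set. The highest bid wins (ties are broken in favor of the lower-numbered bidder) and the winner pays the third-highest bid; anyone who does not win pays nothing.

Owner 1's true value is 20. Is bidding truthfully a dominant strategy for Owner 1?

Consider the case where Owner 2 bids 3, Owner 3 bids 3, Owner 4 bids 3 and Owner 5 bids 22.
Truthful bid 20: loses, pays 0, utility 0.
Bid 22 instead: wins, pays 3, utility 20 - 3 = 17.
Since 17 > 0, bidding 22 is strictly better here, so truthful bidding is not dominant.

No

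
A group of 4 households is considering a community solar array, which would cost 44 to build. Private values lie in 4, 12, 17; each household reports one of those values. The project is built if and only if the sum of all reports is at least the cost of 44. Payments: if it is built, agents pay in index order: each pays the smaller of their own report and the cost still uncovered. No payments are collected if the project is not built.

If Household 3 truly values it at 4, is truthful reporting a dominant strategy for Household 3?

Check each profile of the others' reports and compare truth against every alternative report.
Others report (4, 12, 17): truth gives 0, best alternative gives -8.
Others report (4, 17, 12): truth gives 0, best alternative gives -8.
Others report (4, 17, 17): truth gives 0, best alternative gives -8.
Others report (12, 4, 17): truth gives 0, best alternative gives -8.
Others report (12, 12, 12): truth gives 0, best alternative gives -8.
Others report (12, 12, 17): truth gives 0, best alternative gives -8.
(Remaining 21 profiles checked similarly; truth is weakly best in each.)
In every case the truthful report is at least as good as any alternative, so it is a dominant strategy.

Yes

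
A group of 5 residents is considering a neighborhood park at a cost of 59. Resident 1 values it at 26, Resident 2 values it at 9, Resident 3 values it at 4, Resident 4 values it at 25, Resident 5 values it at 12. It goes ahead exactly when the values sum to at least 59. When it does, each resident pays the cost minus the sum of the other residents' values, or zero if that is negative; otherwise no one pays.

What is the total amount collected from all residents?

Total value 76 ≥ cost 59, so it is built.
Resident 1: others sum to 50; max(0, 59 - 50) = 9.
Resident 2: others sum to 67; max(0, 59 - 67) = 0.
Resident 3: others sum to 72; max(0, 59 - 72) = 0.
Resident 4: others sum to 51; max(0, 59 - 51) = 8.
Resident 5: others sum to 64; max(0, 59 - 64) = 0.
Total collected = 9 + 0 + 0 + 8 + 0 = 17.

17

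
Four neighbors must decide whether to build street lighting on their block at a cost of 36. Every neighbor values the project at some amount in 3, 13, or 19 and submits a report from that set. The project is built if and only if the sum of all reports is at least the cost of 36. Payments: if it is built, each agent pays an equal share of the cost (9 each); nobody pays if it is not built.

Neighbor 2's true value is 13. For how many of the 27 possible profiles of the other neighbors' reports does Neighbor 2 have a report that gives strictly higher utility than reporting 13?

3

Others report (3, 3, 13): truth gives 0; report 19 gives 4 > 0. Violating.
Others report (3, 13, 3): truth gives 0; report 19 gives 4 > 0. Violating.
Others report (13, 3, 3): truth gives 0; report 19 gives 4 > 0. Violating.
Others report (3, 3, 3): truth gives 0; no alternative beats it.
Others report (3, 3, 19): truth gives 4; no alternative beats it.
(Checking all 27 profiles: 3 have a profitable deviation, 24 do not.)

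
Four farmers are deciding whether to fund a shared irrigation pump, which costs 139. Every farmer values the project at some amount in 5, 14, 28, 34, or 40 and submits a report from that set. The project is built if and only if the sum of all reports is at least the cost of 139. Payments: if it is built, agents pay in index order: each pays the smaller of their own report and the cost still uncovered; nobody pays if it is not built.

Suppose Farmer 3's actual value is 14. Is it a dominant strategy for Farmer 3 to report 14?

Check each profile of the others' reports and compare truth against every alternative report.
Others report (5, 5, 5): truth gives 0, best alternative gives 0.
Others report (5, 5, 14): truth gives 0, best alternative gives 0.
Others report (5, 5, 28): truth gives 0, best alternative gives 0.
Others report (5, 5, 34): truth gives 0, best alternative gives 0.
Others report (5, 5, 40): truth gives 0, best alternative gives 0.
Others report (5, 14, 5): truth gives 0, best alternative gives 0.
(Remaining 119 profiles checked similarly; truth is weakly best in each.)
In every case the truthful report is at least as good as any alternative, so it is a dominant strategy.

Yes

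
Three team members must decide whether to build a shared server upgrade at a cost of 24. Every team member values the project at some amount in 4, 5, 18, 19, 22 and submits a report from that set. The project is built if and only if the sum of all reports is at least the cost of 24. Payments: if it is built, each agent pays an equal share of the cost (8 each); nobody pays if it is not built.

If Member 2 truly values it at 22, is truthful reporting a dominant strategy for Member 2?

Yes

Check each profile of the others' reports and compare truth against every alternative report.
Others report (4, 4): truth gives 14, best alternative gives 14.
Others report (4, 5): truth gives 14, best alternative gives 14.
Others report (4, 18): truth gives 14, best alternative gives 14.
Others report (4, 19): truth gives 14, best alternative gives 14.
Others report (4, 22): truth gives 14, best alternative gives 14.
Others report (5, 4): truth gives 14, best alternative gives 14.
(Remaining 19 profiles checked similarly; truth is weakly best in each.)
In every case the truthful report is at least as good as any alternative, so it is a dominant strategy.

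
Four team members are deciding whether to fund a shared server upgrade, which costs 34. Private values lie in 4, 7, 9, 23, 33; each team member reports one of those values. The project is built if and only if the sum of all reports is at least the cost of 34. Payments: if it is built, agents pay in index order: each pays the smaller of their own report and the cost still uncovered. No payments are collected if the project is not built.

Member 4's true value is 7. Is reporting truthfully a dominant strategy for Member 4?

Yes

Check each profile of the others' reports and compare truth against every alternative report.
Others report (4, 4, 33): truth gives 7, best alternative gives 7.
Others report (4, 7, 23): truth gives 7, best alternative gives 7.
Others report (4, 7, 33): truth gives 7, best alternative gives 7.
Others report (4, 9, 23): truth gives 7, best alternative gives 7.
Others report (4, 9, 33): truth gives 7, best alternative gives 7.
Others report (4, 23, 7): truth gives 7, best alternative gives 7.
(Remaining 119 profiles checked similarly; truth is weakly best in each.)
In every case the truthful report is at least as good as any alternative, so it is a dominant strategy.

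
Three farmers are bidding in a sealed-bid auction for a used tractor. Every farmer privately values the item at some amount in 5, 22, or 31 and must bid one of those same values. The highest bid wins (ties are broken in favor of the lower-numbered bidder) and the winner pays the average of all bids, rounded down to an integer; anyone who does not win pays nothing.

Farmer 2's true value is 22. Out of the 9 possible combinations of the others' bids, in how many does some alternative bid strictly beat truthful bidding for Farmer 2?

Others bid (22, 5): truth gives 0; bid 31 gives 3 > 0. Violating.
Others bid (5, 5): truth gives 12; no alternative beats it.
Others bid (5, 22): truth gives 6; no alternative beats it.
(Checking all 9 profiles: 1 has a profitable deviation, 8 do not.)

1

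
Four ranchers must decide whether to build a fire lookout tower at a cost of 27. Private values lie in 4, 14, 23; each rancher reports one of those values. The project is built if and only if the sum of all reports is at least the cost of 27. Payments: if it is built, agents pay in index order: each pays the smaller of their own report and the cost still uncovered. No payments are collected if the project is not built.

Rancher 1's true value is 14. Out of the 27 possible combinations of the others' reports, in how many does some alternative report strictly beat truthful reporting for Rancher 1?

23

Others report (4, 4, 23): truth gives 0; report 4 gives 10 > 0. Violating.
Others report (4, 14, 14): truth gives 0; report 4 gives 10 > 0. Violating.
Others report (4, 14, 23): truth gives 0; report 4 gives 10 > 0. Violating.
Others report (4, 23, 4): truth gives 0; report 4 gives 10 > 0. Violating.
Others report (4, 4, 4): truth gives 0; no alternative beats it.
Others report (4, 4, 14): truth gives 0; no alternative beats it.
(Checking all 27 profiles: 23 have a profitable deviation, 4 do not.)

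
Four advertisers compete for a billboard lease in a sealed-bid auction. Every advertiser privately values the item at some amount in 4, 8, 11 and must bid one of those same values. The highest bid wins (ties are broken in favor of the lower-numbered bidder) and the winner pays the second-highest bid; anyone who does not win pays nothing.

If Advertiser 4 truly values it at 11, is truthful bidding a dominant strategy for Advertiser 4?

Yes

Check each profile of the others' bids and compare truth against every alternative bid.
Others bid (4, 4, 8): truth gives 3, best alternative gives 0.
Others bid (4, 8, 4): truth gives 3, best alternative gives 0.
Others bid (4, 8, 8): truth gives 3, best alternative gives 0.
Others bid (8, 4, 4): truth gives 3, best alternative gives 0.
Others bid (8, 4, 8): truth gives 3, best alternative gives 0.
Others bid (8, 8, 4): truth gives 3, best alternative gives 0.
(Remaining 21 profiles checked similarly; truth is weakly best in each.)
In every case the truthful bid is at least as good as any alternative, so it is a dominant strategy.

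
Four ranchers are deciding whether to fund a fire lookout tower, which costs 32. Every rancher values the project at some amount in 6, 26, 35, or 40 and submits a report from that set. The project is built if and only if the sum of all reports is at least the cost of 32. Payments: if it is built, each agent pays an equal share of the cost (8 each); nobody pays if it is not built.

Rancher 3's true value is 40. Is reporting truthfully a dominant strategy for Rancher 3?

Check each profile of the others' reports and compare truth against every alternative report.
Others report (6, 6, 6): truth gives 32, best alternative gives 32.
Others report (6, 6, 26): truth gives 32, best alternative gives 32.
Others report (6, 6, 35): truth gives 32, best alternative gives 32.
Others report (6, 6, 40): truth gives 32, best alternative gives 32.
Others report (6, 26, 6): truth gives 32, best alternative gives 32.
Others report (6, 26, 26): truth gives 32, best alternative gives 32.
(Remaining 58 profiles checked similarly; truth is weakly best in each.)
In every case the truthful report is at least as good as any alternative, so it is a dominant strategy.

Yes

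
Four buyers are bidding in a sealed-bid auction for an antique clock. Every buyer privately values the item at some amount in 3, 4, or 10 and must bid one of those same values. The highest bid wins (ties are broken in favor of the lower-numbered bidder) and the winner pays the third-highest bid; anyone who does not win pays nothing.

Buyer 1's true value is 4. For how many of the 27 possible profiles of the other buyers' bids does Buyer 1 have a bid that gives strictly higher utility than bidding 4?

3

Others bid (3, 3, 10): truth gives 0; bid 10 gives 1 > 0. Violating.
Others bid (3, 10, 3): truth gives 0; bid 10 gives 1 > 0. Violating.
Others bid (10, 3, 3): truth gives 0; bid 10 gives 1 > 0. Violating.
Others bid (3, 3, 3): truth gives 1; no alternative beats it.
Others bid (3, 3, 4): truth gives 1; no alternative beats it.
(Checking all 27 profiles: 3 have a profitable deviation, 24 do not.)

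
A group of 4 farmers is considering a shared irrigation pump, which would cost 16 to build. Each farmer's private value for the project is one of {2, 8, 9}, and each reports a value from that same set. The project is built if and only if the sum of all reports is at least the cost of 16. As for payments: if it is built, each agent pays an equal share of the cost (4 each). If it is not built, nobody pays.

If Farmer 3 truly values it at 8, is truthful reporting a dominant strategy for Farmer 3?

Check each profile of the others' reports and compare truth against every alternative report.
Others report (2, 2, 8): truth gives 4, best alternative gives 4.
Others report (2, 2, 9): truth gives 4, best alternative gives 4.
Others report (2, 8, 2): truth gives 4, best alternative gives 4.
Others report (2, 8, 8): truth gives 4, best alternative gives 4.
Others report (2, 8, 9): truth gives 4, best alternative gives 4.
Others report (2, 9, 2): truth gives 4, best alternative gives 4.
(Remaining 21 profiles checked similarly; truth is weakly best in each.)
In every case the truthful report is at least as good as any alternative, so it is a dominant strategy.

Yes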